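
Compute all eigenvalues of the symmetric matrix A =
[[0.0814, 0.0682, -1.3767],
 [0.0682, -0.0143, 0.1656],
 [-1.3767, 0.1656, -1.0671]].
sigma(A) ≈ {-2, 0, 1}

A is real symmetric, so its spectrum consists of real eigenvalues. Expanding the characteristic polynomial of the displayed matrix gives
  det(λ I - A) = p(λ) = λ^3 + (1)λ^2 + (-2)λ + (0).
Solving p(λ) = 0 yields eigenvalues ≈ -2, 0, 1. (A is shown rounded to 4 decimals, so these recover the underlying integer eigenvalues to within that precision.)
Verification: the trace of A = -1 equals the sum of eigenvalues -1, and det(A) ≈ -0.0000 matches the eigenvalue product 0.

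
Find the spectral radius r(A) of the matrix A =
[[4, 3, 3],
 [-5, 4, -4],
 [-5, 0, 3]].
r(A) ≈ 6.3064

The eigenvalues of A are the roots of its characteristic polynomial. With M = A (coefficients from the trace, the sum of principal 2x2 minors, and det A):
  p(λ) = det(λ I - M) = λ^3 - 11λ^2 + 70λ - 213.
No integer candidate from the rational root theorem (±divisors of 213) is a root, so the roots are irrational. The cubic discriminant is Δ = -185895 < 0, so there is one real root and a complex-conjugate pair. p(5) = -13 and p(6) = 27 have opposite signs, so a root lies in (5, 6); Newton's method refines it to λ ≈ 5.3557. Dividing out (λ - (5.3557)) leaves approximately λ^2 - 5.6443λ + 39.7708. For λ^2 - 5.6443λ + 39.7708 the discriminant is -127.225. It is negative, so the remaining roots are the complex-conjugate pair λ ≈ 2.8222 ± 5.6397i. Their product equals the constant term, so |λ|^2 ≈ 39.7708 and |λ| ≈ 6.3064.
Thus the eigenvalues (to 4 decimals) are 5.3557 (modulus 5.3557); 2.8222 ± 5.6397i (modulus 6.3064). The spectral radius is the largest modulus: r(A) ≈ 6.3064. (Cross-check: r(A) ≤ ||A||_2 ≈ 8.6826; equality holds whenever A is normal, though it can also hold for some non-normal A.)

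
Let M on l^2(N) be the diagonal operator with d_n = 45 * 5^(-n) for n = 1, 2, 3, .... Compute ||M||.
||M|| = 9 (attained at n = 1)

For M diagonal, ||M|| = sup_n |d_n|. The sequence d_n = 45 * 5^(-n) is positive and strictly decreasing (ratio 5^(-1) < 1), so the supremum is d_1 = 45/5 = 9. Hence ||M|| = 9.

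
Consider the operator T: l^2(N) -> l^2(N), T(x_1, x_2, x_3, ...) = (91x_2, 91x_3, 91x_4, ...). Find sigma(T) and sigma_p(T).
sigma(T) = closed disk {z in C : |z| ≤ 91}; sigma_p(T) = open disk {z in C : |z| < 91}

Note T = 91·V where V is the unit left shift (V x)_k = x_{k+1}; so sigma(T) = 91·sigma(V) and ||T|| = 91||V||. ||T x||^2 = 8281sum_{k≥2} |x_k|^2 ≤ 8281||x||^2, with equality on {x : x_1 = 0}, so ||T|| = 91. For any lambda with |lambda| < 91, set r = lambda/91 (|r| < 1); the vector x = (1, r, r^2, ...) is in l^2 and satisfies T x = 91(r, r^2, ...) = lambda x, so lambda is an eigenvalue. On the boundary |lambda| = 91 the geometric series diverges, so no l^2 eigenvector exists, but these lambda lie in the approximate point spectrum. Hence sigma(T) is the closed disk of radius 91 and sigma_p(T) is the open disk.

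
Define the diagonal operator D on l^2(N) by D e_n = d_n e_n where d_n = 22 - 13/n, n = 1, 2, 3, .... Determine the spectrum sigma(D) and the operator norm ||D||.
sigma(D) = {22 - 13/n : n ≥ 1} ∪ {22}; ||D|| = 22

A bounded diagonal operator on l^2 with diagonal entries d_n has spectrum equal to the closure of {d_n : n ≥ 1}: every d_n is an eigenvalue (with eigenvector e_n), so {d_n} ⊂ sigma(D); the spectrum is closed, so its closure is too; and for lambda not in the closure, (D - lambda I) has bounded inverse (the diagonal entries 1/(d_n - lambda) are bounded). For our sequence d_n = 22 - 13/n, n = 1, 2, 3, ...:
  - {d_n} = {22 - 13/n : n ≥ 1}; the only limit point is 22
  - closure = {22 - 13/n : n ≥ 1} ∪ {22}
For the norm: a diagonal operator has ||D|| = sup_n |d_n|. Here d_n = 22 - 13/n increases monotonically from d_1 = 9 toward 22, with all terms in [9, 22); so sup_n |d_n| = 22 (the supremum is the limit, not attained). So ||D|| = 22.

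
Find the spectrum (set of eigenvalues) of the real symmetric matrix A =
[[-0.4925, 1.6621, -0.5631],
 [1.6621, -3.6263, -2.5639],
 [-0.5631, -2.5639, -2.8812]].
sigma(A) ≈ {-6, -2, 1}

A is real symmetric, so its spectrum consists of real eigenvalues. Expanding the characteristic polynomial of the displayed matrix gives
  det(λ I - A) = p(λ) = λ^3 + (7)λ^2 + (4)λ + (-12).
Solving p(λ) = 0 yields eigenvalues ≈ -6, -2, 1. (A is shown rounded to 4 decimals, so these recover the underlying integer eigenvalues to within that precision.)
Verification: the trace of A = -7 equals the sum of eigenvalues -7, and det(A) ≈ 12.0004 matches the eigenvalue product 12.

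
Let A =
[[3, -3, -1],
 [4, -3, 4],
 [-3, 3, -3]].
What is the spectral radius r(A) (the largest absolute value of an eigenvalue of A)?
r(A) ≈ 5.5511

The eigenvalues of A are the roots of its characteristic polynomial. With M = A (coefficients from the trace, the sum of principal 2x2 minors, and det A):
  p(λ) = det(λ I - M) = λ^3 + 3λ^2 - 12λ + 12.
No integer candidate from the rational root theorem (±divisors of 12) is a root, so the roots are irrational. The cubic discriminant is Δ = -4752 < 0, so there is one real root and a complex-conjugate pair. p(-6) = -24 and p(-5) = 22 have opposite signs, so a root lies in (-6, -5); Newton's method refines it to λ ≈ -5.5511. Dividing out (λ - (-5.5511)) leaves approximately λ^2 - 2.5511λ + 2.1617. For λ^2 - 2.5511λ + 2.1617 the discriminant is -2.1386. It is negative, so the remaining roots are the complex-conjugate pair λ ≈ 1.2756 ± 0.7312i. Their product equals the constant term, so |λ|^2 ≈ 2.1617 and |λ| ≈ 1.4703.
Thus the eigenvalues (to 4 decimals) are -5.5511 (modulus 5.5511); 1.2756 ± 0.7312i (modulus 1.4703). The spectral radius is the largest modulus: r(A) ≈ 5.5511. (Cross-check: r(A) ≤ ||A||_2 ≈ 8.7543; equality holds whenever A is normal, though it can also hold for some non-normal A.)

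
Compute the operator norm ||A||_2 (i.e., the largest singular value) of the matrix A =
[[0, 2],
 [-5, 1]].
||A||_2 = sqrt((30 + sqrt(500))/2) ≈ 5.1167 (= sqrt(largest eigenvalue of A^T A))

||A||_2 = sigma_max(A) = sqrt(lambda_max(A^T A)). Form the symmetric matrix M = A^T A =
[[25, -5],
 [-5, 5]].
Its characteristic polynomial (trace, determinant of M give the coefficients) is
  p(λ) = det(λ I - M) = λ^2 - 30λ + 100.
For λ^2 - 30λ + 100 the discriminant is 500. It is nonnegative but not a perfect square, so the roots are real and irrational: λ = (30 ± sqrt(500))/2 ≈ 26.1803, 3.8197.
So the eigenvalues of A^T A are ≈ 3.8197, 26.1803 (all ≥ 0, as they must be for A^T A). The largest is λ_max = (30 + sqrt(500))/2 ≈ 26.1803, hence ||A||_2 = sqrt(λ_max) = sqrt((30 + sqrt(500))/2) ≈ 5.1167.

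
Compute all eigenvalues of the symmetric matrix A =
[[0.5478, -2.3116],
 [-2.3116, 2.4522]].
sigma(A) ≈ {-1, 4}

A is real symmetric, so its spectrum consists of real eigenvalues. Expanding the characteristic polynomial of the displayed matrix gives
  det(λ I - A) = p(λ) = λ^2 + (-3)λ + (-4).
Solving p(λ) = 0 yields eigenvalues ≈ -1, 4. (A is shown rounded to 4 decimals, so these recover the underlying integer eigenvalues to within that precision.)
Verification: the trace of A = 3 equals the sum of eigenvalues 3, and det(A) ≈ -4.0002 matches the eigenvalue product -4.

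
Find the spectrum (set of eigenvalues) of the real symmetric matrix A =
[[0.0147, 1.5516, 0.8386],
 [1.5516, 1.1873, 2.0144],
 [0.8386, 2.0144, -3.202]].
sigma(A) ≈ {-4, -1, 3}

A is real symmetric, so its spectrum consists of real eigenvalues. Expanding the characteristic polynomial of the displayed matrix gives
  det(λ I - A) = p(λ) = λ^3 + (2)λ^2 + (-11)λ + (-12).
Solving p(λ) = 0 yields eigenvalues ≈ -4, -1, 3. (A is shown rounded to 4 decimals, so these recover the underlying integer eigenvalues to within that precision.)
Verification: the trace of A = -2 equals the sum of eigenvalues -2, and det(A) ≈ 12.0004 matches the eigenvalue product 12.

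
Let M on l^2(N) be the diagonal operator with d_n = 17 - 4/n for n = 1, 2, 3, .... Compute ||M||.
||M|| = 17

For a diagonal operator on l^2 with entries d_n, ||M|| = sup_n |d_n|. Here d_1 = 13, d_2 = 15, ..., and d_n = 17 - 4/n increases monotonically toward 17. All terms lie in [13, 17), so |d_n| = d_n and the supremum is the limit 17, which is not attained by any individual d_n. Hence ||M|| = 17.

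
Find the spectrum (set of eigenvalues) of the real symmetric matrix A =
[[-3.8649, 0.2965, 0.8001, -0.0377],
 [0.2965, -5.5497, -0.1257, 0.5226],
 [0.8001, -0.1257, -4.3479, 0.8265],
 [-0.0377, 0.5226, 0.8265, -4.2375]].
sigma(A) ≈ {-6, -5, -4, -3}

A is real symmetric, so its spectrum consists of real eigenvalues. Expanding the characteristic polynomial of the displayed matrix gives
  det(λ I - A) = p(λ) = λ^4 + (18)λ^3 + (119)λ^2 + (341.9987)λ + (359.9969).
Solving p(λ) = 0 yields eigenvalues ≈ -6, -5, -4, -3. (A is shown rounded to 4 decimals, so these recover the underlying integer eigenvalues to within that precision.)
Verification: the trace of A = -18 equals the sum of eigenvalues -18, and det(A) ≈ 359.9969 matches the eigenvalue product 360.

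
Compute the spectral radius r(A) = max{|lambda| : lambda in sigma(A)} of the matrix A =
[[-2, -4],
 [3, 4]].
r(A) = 2

The eigenvalues of A are the roots of its characteristic polynomial. With M = A (coefficients from the trace and determinant):
  p(λ) = det(λ I - M) = λ^2 - 2λ + 4.
For λ^2 - 2λ + 4 the discriminant is -12. It is negative, so the roots are the complex-conjugate pair λ = 1 ± (sqrt(12)/2) i ≈ 1 ± 1.7321i. For a conjugate pair the product of the roots equals the constant term, so |λ|^2 = 4 and |λ| = sqrt(4) = 2.
Thus the eigenvalues (to 4 decimals) are 1 ± 1.7321i (modulus 2). The spectral radius is the largest modulus: r(A) = 2. (Cross-check: r(A) ≤ ||A||_2 ≈ 6.6814; equality holds whenever A is normal, though it can also hold for some non-normal A.)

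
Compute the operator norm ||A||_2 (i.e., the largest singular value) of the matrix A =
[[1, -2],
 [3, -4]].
||A||_2 = sqrt((30 + sqrt(884))/2) ≈ 5.465 (= sqrt(largest eigenvalue of A^T A))

||A||_2 = sigma_max(A) = sqrt(lambda_max(A^T A)). Form the symmetric matrix M = A^T A =
[[10, -14],
 [-14, 20]].
Its characteristic polynomial (trace, determinant of M give the coefficients) is
  p(λ) = det(λ I - M) = λ^2 - 30λ + 4.
For λ^2 - 30λ + 4 the discriminant is 884. It is nonnegative but not a perfect square, so the roots are real and irrational: λ = (30 ± sqrt(884))/2 ≈ 29.8661, 0.1339.
So the eigenvalues of A^T A are ≈ 0.1339, 29.8661 (all ≥ 0, as they must be for A^T A). The largest is λ_max = (30 + sqrt(884))/2 ≈ 29.8661, hence ||A||_2 = sqrt(λ_max) = sqrt((30 + sqrt(884))/2) ≈ 5.465.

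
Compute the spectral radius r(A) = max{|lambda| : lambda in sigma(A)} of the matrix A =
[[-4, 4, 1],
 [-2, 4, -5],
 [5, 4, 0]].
r(A) ≈ 6.1319

The eigenvalues of A are the roots of its characteristic polynomial. With M = A (coefficients from the trace, the sum of principal 2x2 minors, and det A):
  p(λ) = det(λ I - M) = λ^3 + 7λ + 208.
No integer candidate from the rational root theorem (±divisors of 208) is a root, so the roots are irrational. The cubic discriminant is Δ = -1169500 < 0, so there is one real root and a complex-conjugate pair. p(-6) = -50 and p(-5) = 48 have opposite signs, so a root lies in (-6, -5); Newton's method refines it to λ ≈ -5.5318. Dividing out (λ - (-5.5318)) leaves approximately λ^2 - 5.5318λ + 37.6008. For λ^2 - 5.5318λ + 37.6008 the discriminant is -119.8024. It is negative, so the remaining roots are the complex-conjugate pair λ ≈ 2.7659 ± 5.4727i. Their product equals the constant term, so |λ|^2 ≈ 37.6008 and |λ| ≈ 6.1319.
Thus the eigenvalues (to 4 decimals) are -5.5318 (modulus 5.5318); 2.7659 ± 5.4727i (modulus 6.1319). The spectral radius is the largest modulus: r(A) ≈ 6.1319. (Cross-check: r(A) ≤ ||A||_2 ≈ 7.6995; equality holds whenever A is normal, though it can also hold for some non-normal A.)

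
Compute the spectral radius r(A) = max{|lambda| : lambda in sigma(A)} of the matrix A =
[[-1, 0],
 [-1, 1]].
r(A) = 1

The eigenvalues of A are the roots of its characteristic polynomial. With M = A (coefficients from the trace and determinant):
  p(λ) = det(λ I - M) = λ^2 - 1.
For λ^2 - 1 the discriminant is 4. It is a perfect square (2^2), so the roots are rational: λ = (0 ± 2)/2 = 1, -1.
Thus the eigenvalues (to 4 decimals) are 1 (modulus 1); -1 (modulus 1). The spectral radius is the largest modulus: r(A) = 1. (Cross-check: r(A) ≤ ||A||_2 ≈ 1.618; equality holds whenever A is normal, though it can also hold for some non-normal A.)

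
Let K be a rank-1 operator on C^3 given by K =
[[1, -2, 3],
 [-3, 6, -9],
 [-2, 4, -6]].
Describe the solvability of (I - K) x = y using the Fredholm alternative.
(I - K) is singular (det(I - K) = 0, i.e. 1 ∈ sigma(K)). (I - K) x = y is solvable iff y ⊥ ker((I - K)^*) = span{(-1, 2, -3)}, i.e. iff -y_1 + 2y_2 - 3y_3 = 0. When solvable, the solutions are x = y + c·(-1, 3, 2), c arbitrary (ker(I - K) = span{(-1, 3, 2)}, dimension 1).

K has rank 1, so it is an outer product K = u v^T: every row of K is a multiple of one row vector. Reading off the entries, u = (-1, 3, 2) and v = (-1, 2, -3) (row i of K equals u_i·v^T). A rank-one matrix u v^T satisfies K u = u (v·u) and kills the (2)-dimensional subspace v^⊥, so its characteristic polynomial is lambda^2 (lambda - v·u) with v·u = tr K = 1. Hence the eigenvalues of I - K are 1 (multiplicity 2) and 1 - (1) = 0, so det(I - K) = 0. (Direct check: I - K =
[[0, 2, -3],
 [3, -5, 9],
 [2, -4, 7]]
has determinant 0.) So 1 is an eigenvalue of K and (I - K) is not invertible. The finite-dimensional Fredholm alternative says: either (I - K) is invertible, or ker(I - K) ≠ {0} and then range(I - K) = ker((I - K)^*)^⊥, with dim ker(I - K) = dim ker((I - K)^*). We are in the second case, so we need both kernels. Kernel of I - K: (I - K) u = u - u (v·u) = u - u = 0, so ker(I - K) = span{u} = span{(-1, 3, 2)} (it is exactly 1-dimensional because rank(I - K) = 2). Kernel of the adjoint: K is real, so (I - K)^* = I - K^T = I - v u^T, and (I - v u^T) v = v - v (u·v) = 0; hence ker((I - K)^*) = span{v} = span{(-1, 2, -3)}. Therefore (I - K) x = y is solvable iff <y, v> = 0, i.e. iff -y_1 + 2y_2 - 3y_3 = 0. When this holds, K y = u (v·y) = 0, so (I - K) y = y and x = y is a particular solution; the full solution set is the line x = y + c·u = y + c·(-1, 3, 2), c ∈ C.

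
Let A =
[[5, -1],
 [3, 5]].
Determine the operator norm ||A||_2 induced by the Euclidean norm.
||A||_2 = sqrt((60 + sqrt(464))/2) ≈ 6.3852 (= sqrt(largest eigenvalue of A^T A))

||A||_2 = sigma_max(A) = sqrt(lambda_max(A^T A)). Form the symmetric matrix M = A^T A =
[[34, 10],
 [10, 26]].
Its characteristic polynomial (trace, determinant of M give the coefficients) is
  p(λ) = det(λ I - M) = λ^2 - 60λ + 784.
For λ^2 - 60λ + 784 the discriminant is 464. It is nonnegative but not a perfect square, so the roots are real and irrational: λ = (60 ± sqrt(464))/2 ≈ 40.7703, 19.2297.
So the eigenvalues of A^T A are ≈ 19.2297, 40.7703 (all ≥ 0, as they must be for A^T A). The largest is λ_max = (60 + sqrt(464))/2 ≈ 40.7703, hence ||A||_2 = sqrt(λ_max) = sqrt((60 + sqrt(464))/2) ≈ 6.3852.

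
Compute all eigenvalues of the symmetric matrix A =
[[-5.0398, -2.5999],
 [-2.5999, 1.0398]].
sigma(A) ≈ {-6, 2}

A is real symmetric, so its spectrum consists of real eigenvalues. Expanding the characteristic polynomial of the displayed matrix gives
  det(λ I - A) = p(λ) = λ^2 + (4)λ + (-12).
Solving p(λ) = 0 yields eigenvalues ≈ -6, 2. (A is shown rounded to 4 decimals, so these recover the underlying integer eigenvalues to within that precision.)
Verification: the trace of A = -4 equals the sum of eigenvalues -4, and det(A) ≈ -11.9999 matches the eigenvalue product -12.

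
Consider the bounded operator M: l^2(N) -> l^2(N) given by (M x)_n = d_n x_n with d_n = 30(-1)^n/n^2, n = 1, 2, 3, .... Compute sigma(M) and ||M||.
sigma(M) = {30(-1)^n/n^2 : n ≥ 1} ∪ {0}; ||M|| = 30

A bounded diagonal operator on l^2 with diagonal entries d_n has spectrum equal to the closure of {d_n : n ≥ 1}: every d_n is an eigenvalue (with eigenvector e_n), so {d_n} ⊂ sigma(M); the spectrum is closed, so its closure is too; and for lambda not in the closure, (M - lambda I) has bounded inverse (the diagonal entries 1/(d_n - lambda) are bounded). For our sequence d_n = 30(-1)^n/n^2, n = 1, 2, 3, ...:
  - {d_n} = {30(-1)^n/n^2 : n ≥ 1}; the only limit point is 0
  - closure = {30(-1)^n/n^2 : n ≥ 1} ∪ {0}
For the norm: a diagonal operator has ||M|| = sup_n |d_n|. Here |d_n| = 30/n^2 is decreasing, so sup_n |d_n| = |d_1| = 30. So ||M|| = 30.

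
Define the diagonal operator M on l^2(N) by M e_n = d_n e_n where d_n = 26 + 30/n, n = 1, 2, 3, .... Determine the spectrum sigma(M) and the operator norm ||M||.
sigma(M) = {26 + 30/n : n ≥ 1} ∪ {26}; ||M|| = 56

A bounded diagonal operator on l^2 with diagonal entries d_n has spectrum equal to the closure of {d_n : n ≥ 1}: every d_n is an eigenvalue (with eigenvector e_n), so {d_n} ⊂ sigma(M); the spectrum is closed, so its closure is too; and for lambda not in the closure, (M - lambda I) has bounded inverse (the diagonal entries 1/(d_n - lambda) are bounded). For our sequence d_n = 26 + 30/n, n = 1, 2, 3, ...:
  - {d_n} = {26 + 30/n : n ≥ 1}; the only limit point is 26
  - closure = {26 + 30/n : n ≥ 1} ∪ {26}
For the norm: a diagonal operator has ||M|| = sup_n |d_n|. Here d_n = 26 + 30/n is positive and decreasing, so sup_n |d_n| = d_1 = 26 + 30 = 56. So ||M|| = 56.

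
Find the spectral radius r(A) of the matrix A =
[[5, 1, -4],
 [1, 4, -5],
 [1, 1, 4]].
r(A) ≈ 5.5244

The eigenvalues of A are the roots of its characteristic polynomial. With M = A (coefficients from the trace, the sum of principal 2x2 minors, and det A):
  p(λ) = det(λ I - M) = λ^3 - 13λ^2 + 64λ - 108.
No integer candidate from the rational root theorem (±divisors of 108) is a root, so the roots are irrational. The cubic discriminant is Δ = -2976 < 0, so there is one real root and a complex-conjugate pair. p(3) = -6 and p(4) = 4 have opposite signs, so a root lies in (3, 4); Newton's method refines it to λ ≈ 3.5388. Dividing out (λ - (3.5388)) leaves approximately λ^2 - 9.4612λ + 30.5185. For λ^2 - 9.4612λ + 30.5185 the discriminant is -32.5603. It is negative, so the remaining roots are the complex-conjugate pair λ ≈ 4.7306 ± 2.8531i. Their product equals the constant term, so |λ|^2 ≈ 30.5185 and |λ| ≈ 5.5244.
Thus the eigenvalues (to 4 decimals) are 3.5388 (modulus 3.5388); 4.7306 ± 2.8531i (modulus 5.5244). The spectral radius is the largest modulus: r(A) ≈ 5.5244. (Cross-check: r(A) ≤ ||A||_2 ≈ 8.7391; equality holds whenever A is normal, though it can also hold for some non-normal A.)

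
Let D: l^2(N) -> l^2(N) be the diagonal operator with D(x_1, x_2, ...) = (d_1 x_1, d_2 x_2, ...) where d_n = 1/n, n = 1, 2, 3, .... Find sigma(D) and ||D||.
sigma(D) = {1/n : n ≥ 1} ∪ {0}; ||D|| = 1

A bounded diagonal operator on l^2 with diagonal entries d_n has spectrum equal to the closure of {d_n : n ≥ 1}: every d_n is an eigenvalue (with eigenvector e_n), so {d_n} ⊂ sigma(D); the spectrum is closed, so its closure is too; and for lambda not in the closure, (D - lambda I) has bounded inverse (the diagonal entries 1/(d_n - lambda) are bounded). For our sequence d_n = 1/n, n = 1, 2, 3, ...:
  - {d_n} = {1/n : n ≥ 1}; the only limit point is 0
  - closure = {1/n : n ≥ 1} ∪ {0}
For the norm: a diagonal operator has ||D|| = sup_n |d_n|. Here d_n = 1/n is positive and decreasing, so sup_n |d_n| = d_1 = 1. So ||D|| = 1.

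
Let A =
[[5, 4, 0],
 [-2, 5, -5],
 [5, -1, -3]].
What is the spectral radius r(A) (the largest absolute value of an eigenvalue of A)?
r(A) ≈ 7.0545

The eigenvalues of A are the roots of its characteristic polynomial. With M = A (coefficients from the trace, the sum of principal 2x2 minors, and det A):
  p(λ) = det(λ I - M) = λ^3 - 7λ^2 - 2λ + 224.
No integer candidate from the rational root theorem (±divisors of 224) is a root, so the roots are irrational. The cubic discriminant is Δ = -990748 < 0, so there is one real root and a complex-conjugate pair. p(-5) = -66 and p(-4) = 56 have opposite signs, so a root lies in (-5, -4); Newton's method refines it to λ ≈ -4.501. Dividing out (λ - (-4.501)) leaves approximately λ^2 - 11.501λ + 49.7664. For λ^2 - 11.501λ + 49.7664 the discriminant is -66.7921. It is negative, so the remaining roots are the complex-conjugate pair λ ≈ 5.7505 ± 4.0863i. Their product equals the constant term, so |λ|^2 ≈ 49.7664 and |λ| ≈ 7.0545.
Thus the eigenvalues (to 4 decimals) are -4.501 (modulus 4.501); 5.7505 ± 4.0863i (modulus 7.0545). The spectral radius is the largest modulus: r(A) ≈ 7.0545. (Cross-check: r(A) ≤ ||A||_2 ≈ 8.0567; equality holds whenever A is normal, though it can also hold for some non-normal A.)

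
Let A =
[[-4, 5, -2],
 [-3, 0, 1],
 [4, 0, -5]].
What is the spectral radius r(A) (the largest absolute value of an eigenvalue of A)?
r(A) ≈ 5.4583

The eigenvalues of A are the roots of its characteristic polynomial. With M = A (coefficients from the trace, the sum of principal 2x2 minors, and det A):
  p(λ) = det(λ I - M) = λ^3 + 9λ^2 + 43λ + 55.
No integer candidate from the rational root theorem (±divisors of 55) is a root, so the roots are irrational. The cubic discriminant is Δ = -27184 < 0, so there is one real root and a complex-conjugate pair. p(-2) = -3 and p(-1) = 20 have opposite signs, so a root lies in (-2, -1); Newton's method refines it to λ ≈ -1.846. Dividing out (λ - (-1.846)) leaves approximately λ^2 + 7.154λ + 29.7935. For λ^2 + 7.154λ + 29.7935 the discriminant is -67.9949. It is negative, so the remaining roots are the complex-conjugate pair λ ≈ -3.577 ± 4.123i. Their product equals the constant term, so |λ|^2 ≈ 29.7935 and |λ| ≈ 5.4583.
Thus the eigenvalues (to 4 decimals) are -1.846 (modulus 1.846); -3.577 ± 4.123i (modulus 5.4583). The spectral radius is the largest modulus: r(A) ≈ 5.4583. (Cross-check: r(A) ≤ ||A||_2 ≈ 7.5359; equality holds whenever A is normal, though it can also hold for some non-normal A.)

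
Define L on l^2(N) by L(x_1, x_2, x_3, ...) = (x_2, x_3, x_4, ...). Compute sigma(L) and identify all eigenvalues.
sigma(L) = closed disk {z in C : |z| ≤ 1}; sigma_p(L) = open disk {z in C : |z| < 1}

L is the unit left shift on l^2(N). ||L x||^2 = sum_{k≥2} |x_k|^2 ≤ ||x||^2, with equality on {x : x_1 = 0}, so ||L|| = 1. For any lambda with |lambda| < 1, set r = lambda (|r| < 1); the vector x = (1, r, r^2, ...) is in l^2 and satisfies L x = (r, r^2, ...) = lambda x, so lambda is an eigenvalue. On the boundary |lambda| = 1 the geometric series diverges, so no l^2 eigenvector exists, but these lambda lie in the approximate point spectrum. Hence sigma(L) is the closed disk of radius 1 and sigma_p(L) is the open disk.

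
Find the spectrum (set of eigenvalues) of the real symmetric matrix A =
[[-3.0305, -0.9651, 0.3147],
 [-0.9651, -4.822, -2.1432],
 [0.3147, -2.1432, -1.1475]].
sigma(A) ≈ {-6, -3, 0}

A is real symmetric, so its spectrum consists of real eigenvalues. Expanding the characteristic polynomial of the displayed matrix gives
  det(λ I - A) = p(λ) = λ^3 + (9)λ^2 + (18)λ + (0).
Solving p(λ) = 0 yields eigenvalues ≈ -6, -3, 0. (A is shown rounded to 4 decimals, so these recover the underlying integer eigenvalues to within that precision.)
Verification: the trace of A = -9 equals the sum of eigenvalues -9, and det(A) ≈ -0.0003 matches the eigenvalue product 0.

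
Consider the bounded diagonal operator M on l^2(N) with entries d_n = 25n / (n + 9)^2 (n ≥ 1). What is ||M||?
||M|| = 25/36 (attained at n = 9)

For M diagonal, ||M|| = sup_n |d_n|. Treat f(x) = 25x / (x + 9)^2 for real x > 0. By the quotient rule, f'(x) = 25(9 - x)/(x + 9)^3, which is positive for x < 9 and negative for x > 9. So f has a unique maximum at x = 9, and since 9 is a positive integer, the supremum over n ≥ 1 is attained at n = 9: d_9 = 25·9/(9 + 9)^2 = 25·9/324 = 25/36. Hence ||M|| = 25/36.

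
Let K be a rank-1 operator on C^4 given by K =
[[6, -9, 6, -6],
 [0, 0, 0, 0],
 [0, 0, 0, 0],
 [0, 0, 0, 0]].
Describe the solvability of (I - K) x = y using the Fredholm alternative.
(I - K) is invertible (det(I - K) = -5 ≠ 0), so for every y in C^4 the equation (I - K) x = y has a unique solution.

K has rank 1, so it is an outer product K = u v^T: every row of K is a multiple of one row vector. Reading off the entries, u = (3, 0, 0, 0) and v = (2, -3, 2, -2) (row i of K equals u_i·v^T). A rank-one matrix u v^T satisfies K u = u (v·u) and kills the (3)-dimensional subspace v^⊥, so its characteristic polynomial is lambda^3 (lambda - v·u) with v·u = tr K = 6. Hence the eigenvalues of I - K are 1 (multiplicity 3) and 1 - (6) = -5, so det(I - K) = -5. (Direct check: I - K =
[[-5, 9, -6, 6],
 [0, 1, 0, 0],
 [0, 0, 1, 0],
 [0, 0, 0, 1]]
has determinant -5.) The finite-dimensional Fredholm alternative says: either (I - K) is invertible, or ker(I - K) ≠ {0} and then range(I - K) = ker((I - K)^*)^⊥, with dim ker(I - K) = dim ker((I - K)^*). Since det(I - K) ≠ 0, 1 is not an eigenvalue of K and ker(I - K) = {0}, so we are in the first case: for every y there is a unique x = (I - K)^(-1) y. Explicitly, by the Sherman–Morrison formula, (I - u v^T)^(-1) = I + u v^T/(1 - v·u), i.e. (I - K)^(-1) = I + K/(-5).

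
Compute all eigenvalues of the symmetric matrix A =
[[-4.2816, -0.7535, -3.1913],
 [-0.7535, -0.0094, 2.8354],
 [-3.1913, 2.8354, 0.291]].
sigma(A) ≈ {-6, -2, 4}

A is real symmetric, so its spectrum consists of real eigenvalues. Expanding the characteristic polynomial of the displayed matrix gives
  det(λ I - A) = p(λ) = λ^3 + (4)λ^2 + (-20)λ + (-48).
Solving p(λ) = 0 yields eigenvalues ≈ -6, -2, 4. (A is shown rounded to 4 decimals, so these recover the underlying integer eigenvalues to within that precision.)
Verification: the trace of A = -4 equals the sum of eigenvalues -4, and det(A) ≈ 48.0004 matches the eigenvalue product 48.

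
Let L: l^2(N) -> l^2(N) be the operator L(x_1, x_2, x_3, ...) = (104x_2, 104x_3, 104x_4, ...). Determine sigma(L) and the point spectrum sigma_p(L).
sigma(L) = closed disk {z in C : |z| ≤ 104}; sigma_p(L) = open disk {z in C : |z| < 104}

Note L = 104·V where V is the unit left shift (V x)_k = x_{k+1}; so sigma(L) = 104·sigma(V) and ||L|| = 104||V||. ||L x||^2 = 10816sum_{k≥2} |x_k|^2 ≤ 10816||x||^2, with equality on {x : x_1 = 0}, so ||L|| = 104. For any lambda with |lambda| < 104, set r = lambda/104 (|r| < 1); the vector x = (1, r, r^2, ...) is in l^2 and satisfies L x = 104(r, r^2, ...) = lambda x, so lambda is an eigenvalue. On the boundary |lambda| = 104 the geometric series diverges, so no l^2 eigenvector exists, but these lambda lie in the approximate point spectrum. Hence sigma(L) is the closed disk of radius 104 and sigma_p(L) is the open disk.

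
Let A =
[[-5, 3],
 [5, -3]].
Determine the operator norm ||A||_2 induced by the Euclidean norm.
||A||_2 = sqrt(68) ≈ 8.2462 (= sqrt(largest eigenvalue of A^T A))

||A||_2 = sigma_max(A) = sqrt(lambda_max(A^T A)). Form the symmetric matrix M = A^T A =
[[50, -30],
 [-30, 18]].
Its characteristic polynomial (trace, determinant of M give the coefficients) is
  p(λ) = det(λ I - M) = λ^2 - 68λ.
For λ^2 - 68λ the discriminant is 4624. It is a perfect square (68^2), so the roots are rational: λ = (68 ± 68)/2 = 68, 0.
So the eigenvalues of A^T A are ≈ 0, 68 (all ≥ 0, as they must be for A^T A). The largest is λ_max = 68, hence ||A||_2 = sqrt(λ_max) = sqrt(68) ≈ 8.2462.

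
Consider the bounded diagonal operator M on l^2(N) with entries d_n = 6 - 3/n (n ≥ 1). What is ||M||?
||M|| = 6

For a diagonal operator on l^2 with entries d_n, ||M|| = sup_n |d_n|. Here d_1 = 3, d_2 = 9/2, ..., and d_n = 6 - 3/n increases monotonically toward 6. All terms lie in [3, 6), so |d_n| = d_n and the supremum is the limit 6, which is not attained by any individual d_n. Hence ||M|| = 6.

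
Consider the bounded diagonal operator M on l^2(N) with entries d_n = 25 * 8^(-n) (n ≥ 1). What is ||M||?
||M|| = 25/8 (attained at n = 1)

For M diagonal, ||M|| = sup_n |d_n|. The sequence d_n = 25 * 8^(-n) is positive and strictly decreasing (ratio 8^(-1) < 1), so the supremum is d_1 = 25/8. Hence ||M|| = 25/8.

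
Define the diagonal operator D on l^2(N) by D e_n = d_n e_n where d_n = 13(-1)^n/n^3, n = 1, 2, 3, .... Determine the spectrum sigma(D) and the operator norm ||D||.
sigma(D) = {13(-1)^n/n^3 : n ≥ 1} ∪ {0}; ||D|| = 13

A bounded diagonal operator on l^2 with diagonal entries d_n has spectrum equal to the closure of {d_n : n ≥ 1}: every d_n is an eigenvalue (with eigenvector e_n), so {d_n} ⊂ sigma(D); the spectrum is closed, so its closure is too; and for lambda not in the closure, (D - lambda I) has bounded inverse (the diagonal entries 1/(d_n - lambda) are bounded). For our sequence d_n = 13(-1)^n/n^3, n = 1, 2, 3, ...:
  - {d_n} = {13(-1)^n/n^3 : n ≥ 1}; the only limit point is 0
  - closure = {13(-1)^n/n^3 : n ≥ 1} ∪ {0}
For the norm: a diagonal operator has ||D|| = sup_n |d_n|. Here |d_n| = 13/n^3 is decreasing, so sup_n |d_n| = |d_1| = 13. So ||D|| = 13.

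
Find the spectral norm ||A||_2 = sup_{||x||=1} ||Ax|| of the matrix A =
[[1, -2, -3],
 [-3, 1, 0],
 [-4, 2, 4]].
||A||_2 ≈ 7.2677 (= sqrt(largest eigenvalue of A^T A))

||A||_2 = sigma_max(A) = sqrt(lambda_max(A^T A)). Form the symmetric matrix M = A^T A =
[[26, -13, -19],
 [-13, 9, 14],
 [-19, 14, 25]].
Its characteristic polynomial (trace, sum of principal 2x2 minors, determinant of M give the coefficients) is
  p(λ) = det(λ I - M) = λ^3 - 60λ^2 + 383λ - 196.
No integer candidate from the rational root theorem (±divisors of 196) is a root, so the roots are irrational. The cubic discriminant is Δ = 214045060 > 0, so there are three distinct real roots. p(0) = -196 and p(1) = 128 have opposite signs, so a root lies in (0, 1); Newton's method refines it to λ ≈ 0.5605. p(6) = 158 and p(7) = -112 have opposite signs, so a root lies in (6, 7); Newton's method refines it to λ ≈ 6.6204. p(52) = -1912 and p(53) = 440 have opposite signs, so a root lies in (52, 53); Newton's method refines it to λ ≈ 52.8191. Check (Vieta): the three roots sum to 60, matching tr M = 60.
So the eigenvalues of A^T A are ≈ 0.5605, 6.6204, 52.8191 (all ≥ 0, as they must be for A^T A). The largest is λ_max ≈ 52.8191, hence ||A||_2 = sqrt(λ_max) ≈ 7.2677.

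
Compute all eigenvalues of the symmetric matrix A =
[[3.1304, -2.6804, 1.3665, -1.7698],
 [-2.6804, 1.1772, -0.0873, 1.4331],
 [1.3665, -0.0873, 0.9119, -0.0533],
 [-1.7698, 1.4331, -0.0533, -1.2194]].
sigma(A) ≈ {-2, -1, 1, 6}

A is real symmetric, so its spectrum consists of real eigenvalues. Expanding the characteristic polynomial of the displayed matrix gives
  det(λ I - A) = p(λ) = λ^4 + (-4)λ^3 + (-13)λ^2 + (4)λ + (12).
Solving p(λ) = 0 yields eigenvalues ≈ -2, -1, 1, 6. (A is shown rounded to 4 decimals, so these recover the underlying integer eigenvalues to within that precision.)
Verification: the trace of A = 4 equals the sum of eigenvalues 4, and det(A) ≈ 11.9999 matches the eigenvalue product 12.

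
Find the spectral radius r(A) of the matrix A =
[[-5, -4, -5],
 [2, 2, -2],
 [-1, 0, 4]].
r(A) ≈ 4.5025

The eigenvalues of A are the roots of its characteristic polynomial. With M = A (coefficients from the trace, the sum of principal 2x2 minors, and det A):
  p(λ) = det(λ I - M) = λ^3 - λ^2 - 19λ + 26.
No integer candidate from the rational root theorem (±divisors of 26) is a root, so the roots are irrational. The cubic discriminant is Δ = 18541 > 0, so there are three distinct real roots. p(-5) = -29 and p(-4) = 22 have opposite signs, so a root lies in (-5, -4); Newton's method refines it to λ ≈ -4.5025. p(1) = 7 and p(2) = -8 have opposite signs, so a root lies in (1, 2); Newton's method refines it to λ ≈ 1.4116. p(4) = -2 and p(5) = 31 have opposite signs, so a root lies in (4, 5); Newton's method refines it to λ ≈ 4.0909. Check (Vieta): the three roots sum to 1, matching tr M = 1.
Thus the eigenvalues (to 4 decimals) are -4.5025 (modulus 4.5025); 1.4116 (modulus 1.4116); 4.0909 (modulus 4.0909). The spectral radius is the largest modulus: r(A) ≈ 4.5025. (Cross-check: r(A) ≤ ||A||_2 ≈ 8.4065; equality holds whenever A is normal, though it can also hold for some non-normal A.)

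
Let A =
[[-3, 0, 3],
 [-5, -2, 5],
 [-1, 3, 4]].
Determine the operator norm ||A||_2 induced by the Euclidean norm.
||A||_2 ≈ 9.0198 (= sqrt(largest eigenvalue of A^T A))

||A||_2 = sigma_max(A) = sqrt(lambda_max(A^T A)). Form the symmetric matrix M = A^T A =
[[35, 7, -38],
 [7, 13, 2],
 [-38, 2, 50]].
Its characteristic polynomial (trace, sum of principal 2x2 minors, determinant of M give the coefficients) is
  p(λ) = det(λ I - M) = λ^3 - 98λ^2 + 1358λ - 324.
No integer candidate from the rational root theorem (±divisors of 324) is a root, so the roots are irrational. The cubic discriminant is Δ = 7247378912 > 0, so there are three distinct real roots. p(0) = -324 and p(1) = 937 have opposite signs, so a root lies in (0, 1); Newton's method refines it to λ ≈ 0.2428. p(16) = 412 and p(17) = -647 have opposite signs, so a root lies in (16, 17); Newton's method refines it to λ ≈ 16.4001. p(81) = -1863 and p(82) = 3448 have opposite signs, so a root lies in (81, 82); Newton's method refines it to λ ≈ 81.3571. Check (Vieta): the three roots sum to 98, matching tr M = 98.
So the eigenvalues of A^T A are ≈ 0.2428, 16.4001, 81.3571 (all ≥ 0, as they must be for A^T A). The largest is λ_max ≈ 81.3571, hence ||A||_2 = sqrt(λ_max) ≈ 9.0198.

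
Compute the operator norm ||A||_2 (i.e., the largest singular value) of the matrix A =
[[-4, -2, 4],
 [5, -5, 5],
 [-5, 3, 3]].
||A||_2 ≈ 9.4352 (= sqrt(largest eigenvalue of A^T A))

||A||_2 = sigma_max(A) = sqrt(lambda_max(A^T A)). Form the symmetric matrix M = A^T A =
[[66, -32, -6],
 [-32, 38, -24],
 [-6, -24, 50]].
Its characteristic polynomial (trace, sum of principal 2x2 minors, determinant of M give the coefficients) is
  p(λ) = det(λ I - M) = λ^3 - 154λ^2 + 6072λ - 25600.
No integer candidate from the rational root theorem (±divisors of 25600) is a root, so the roots are irrational. The cubic discriminant is Δ = 18112823552 > 0, so there are three distinct real roots. p(4) = -3712 and p(5) = 1035 have opposite signs, so a root lies in (4, 5); Newton's method refines it to λ ≈ 4.7768. p(60) = 320 and p(61) = -1261 have opposite signs, so a root lies in (60, 61); Newton's method refines it to λ ≈ 60.1997. p(89) = -57 and p(90) = 2480 have opposite signs, so a root lies in (89, 90); Newton's method refines it to λ ≈ 89.0235. Check (Vieta): the three roots sum to 154, matching tr M = 154.
So the eigenvalues of A^T A are ≈ 4.7768, 60.1997, 89.0235 (all ≥ 0, as they must be for A^T A). The largest is λ_max ≈ 89.0235, hence ||A||_2 = sqrt(λ_max) ≈ 9.4352.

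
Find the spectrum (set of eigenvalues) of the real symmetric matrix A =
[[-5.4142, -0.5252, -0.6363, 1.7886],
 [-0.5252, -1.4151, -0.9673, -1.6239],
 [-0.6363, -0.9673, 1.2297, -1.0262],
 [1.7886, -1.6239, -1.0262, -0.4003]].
sigma(A) ≈ {-6, -3, 1, 2}

A is real symmetric, so its spectrum consists of real eigenvalues. Expanding the characteristic polynomial of the displayed matrix gives
  det(λ I - A) = p(λ) = λ^4 + (6)λ^3 + (-7)λ^2 + (-35.9989)λ + (36).
Solving p(λ) = 0 yields eigenvalues ≈ -6, -3, 1, 2. (A is shown rounded to 4 decimals, so these recover the underlying integer eigenvalues to within that precision.)
Verification: the trace of A = -6 equals the sum of eigenvalues -6, and det(A) ≈ 36.0007 matches the eigenvalue product 36.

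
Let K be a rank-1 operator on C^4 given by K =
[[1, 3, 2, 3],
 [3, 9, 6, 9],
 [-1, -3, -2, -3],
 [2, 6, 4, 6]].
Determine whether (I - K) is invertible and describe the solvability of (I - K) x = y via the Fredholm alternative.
(I - K) is invertible (det(I - K) = -13 ≠ 0), so for every y in C^4 the equation (I - K) x = y has a unique solution.

K has rank 1, so it is an outer product K = u v^T: every row of K is a multiple of one row vector. Reading off the entries, u = (1, 3, -1, 2) and v = (1, 3, 2, 3) (row i of K equals u_i·v^T). A rank-one matrix u v^T satisfies K u = u (v·u) and kills the (3)-dimensional subspace v^⊥, so its characteristic polynomial is lambda^3 (lambda - v·u) with v·u = tr K = 14. Hence the eigenvalues of I - K are 1 (multiplicity 3) and 1 - (14) = -13, so det(I - K) = -13. (Direct check: I - K =
[[0, -3, -2, -3],
 [-3, -8, -6, -9],
 [1, 3, 3, 3],
 [-2, -6, -4, -5]]
has determinant -13.) The finite-dimensional Fredholm alternative says: either (I - K) is invertible, or ker(I - K) ≠ {0} and then range(I - K) = ker((I - K)^*)^⊥, with dim ker(I - K) = dim ker((I - K)^*). Since det(I - K) ≠ 0, 1 is not an eigenvalue of K and ker(I - K) = {0}, so we are in the first case: for every y there is a unique x = (I - K)^(-1) y. Explicitly, by the Sherman–Morrison formula, (I - u v^T)^(-1) = I + u v^T/(1 - v·u), i.e. (I - K)^(-1) = I + K/(-13).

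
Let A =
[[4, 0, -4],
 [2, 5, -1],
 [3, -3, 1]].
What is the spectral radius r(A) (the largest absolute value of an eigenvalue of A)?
r(A) ≈ 6.2823

The eigenvalues of A are the roots of its characteristic polynomial. With M = A (coefficients from the trace, the sum of principal 2x2 minors, and det A):
  p(λ) = det(λ I - M) = λ^3 - 10λ^2 + 38λ - 92.
No integer candidate from the rational root theorem (±divisors of 92) is a root, so the roots are irrational. The cubic discriminant is Δ = -42336 < 0, so there is one real root and a complex-conjugate pair. p(6) = -8 and p(7) = 27 have opposite signs, so a root lies in (6, 7); Newton's method refines it to λ ≈ 6.2823. Dividing out (λ - (6.2823)) leaves approximately λ^2 - 3.7177λ + 14.6443. For λ^2 - 3.7177λ + 14.6443 the discriminant is -44.756. It is negative, so the remaining roots are the complex-conjugate pair λ ≈ 1.8588 ± 3.345i. Their product equals the constant term, so |λ|^2 ≈ 14.6443 and |λ| ≈ 3.8268.
Thus the eigenvalues (to 4 decimals) are 6.2823 (modulus 6.2823); 1.8588 ± 3.345i (modulus 3.8268). The spectral radius is the largest modulus: r(A) ≈ 6.2823. (Cross-check: r(A) ≤ ||A||_2 ≈ 6.564; equality holds whenever A is normal, though it can also hold for some non-normal A.)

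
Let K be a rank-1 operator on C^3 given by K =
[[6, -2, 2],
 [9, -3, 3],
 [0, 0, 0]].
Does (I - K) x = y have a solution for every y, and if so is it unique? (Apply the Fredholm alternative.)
(I - K) is invertible (det(I - K) = -2 ≠ 0), so for every y in C^3 the equation (I - K) x = y has a unique solution.

K has rank 1, so it is an outer product K = u v^T: every row of K is a multiple of one row vector. Reading off the entries, u = (-2, -3, 0) and v = (-3, 1, -1) (row i of K equals u_i·v^T). A rank-one matrix u v^T satisfies K u = u (v·u) and kills the (2)-dimensional subspace v^⊥, so its characteristic polynomial is lambda^2 (lambda - v·u) with v·u = tr K = 3. Hence the eigenvalues of I - K are 1 (multiplicity 2) and 1 - (3) = -2, so det(I - K) = -2. (Direct check: I - K =
[[-5, 2, -2],
 [-9, 4, -3],
 [0, 0, 1]]
has determinant -2.) The finite-dimensional Fredholm alternative says: either (I - K) is invertible, or ker(I - K) ≠ {0} and then range(I - K) = ker((I - K)^*)^⊥, with dim ker(I - K) = dim ker((I - K)^*). Since det(I - K) ≠ 0, 1 is not an eigenvalue of K and ker(I - K) = {0}, so we are in the first case: for every y there is a unique x = (I - K)^(-1) y. Explicitly, by the Sherman–Morrison formula, (I - u v^T)^(-1) = I + u v^T/(1 - v·u), i.e. (I - K)^(-1) = I + K/(-2).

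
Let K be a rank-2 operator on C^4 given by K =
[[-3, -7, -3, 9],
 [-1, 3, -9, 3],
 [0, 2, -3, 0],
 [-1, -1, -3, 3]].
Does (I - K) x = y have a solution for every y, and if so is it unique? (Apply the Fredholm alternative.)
(I - K) is invertible (det(I - K) = 6 ≠ 0), so for every y in C^4 the equation (I - K) x = y has a unique solution.

K has rank 2 and factors as K = U V^T = u1 v1^T + u2 v2^T with u1 = (1, 3, 1, 1), v1 = (0, 2, -3, 0), u2 = (3, 1, 0, 1), v2 = (-1, -3, 0, 3) (multiplying out reproduces the displayed K). The nonzero eigenvalues of U V^T coincide with those of the 2 x 2 matrix G = V^T U = [[v1·u1, v1·u2], [v2·u1, v2·u2]] = [[3, 2], [-7, -3]], and by the Sylvester determinant identity det(I_4 - U V^T) = det(I_2 - V^T U) = det([[-2, -2], [7, 4]]) = (-2)(4) - (-2)(7) = 6. (Direct check: I - K =
[[4, 7, 3, -9],
 [1, -2, 9, -3],
 [0, -2, 4, 0],
 [1, 1, 3, -2]]
has determinant 6.) The finite-dimensional Fredholm alternative says: either (I - K) is invertible, or ker(I - K) ≠ {0} and then range(I - K) = ker((I - K)^*)^⊥, with dim ker(I - K) = dim ker((I - K)^*). Since det(I - K) ≠ 0, 1 is not an eigenvalue of K and ker(I - K) = {0}, so we are in the first case: for every y there is a unique x = (I - K)^(-1) y. (Explicitly, by the Woodbury identity, (I - U V^T)^(-1) = I + U (I_2 - G)^(-1) V^T.)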